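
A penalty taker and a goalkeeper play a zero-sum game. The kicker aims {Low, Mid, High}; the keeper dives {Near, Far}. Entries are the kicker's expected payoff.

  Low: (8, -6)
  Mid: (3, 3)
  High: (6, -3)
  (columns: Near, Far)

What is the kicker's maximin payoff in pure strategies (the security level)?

Row minima: Low → -6, Mid → 3, High → -3.
The best of these is 3.

3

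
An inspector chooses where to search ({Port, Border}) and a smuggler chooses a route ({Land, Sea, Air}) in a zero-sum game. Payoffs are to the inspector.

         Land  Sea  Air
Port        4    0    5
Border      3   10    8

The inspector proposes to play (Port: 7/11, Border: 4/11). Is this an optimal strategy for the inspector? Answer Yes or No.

Against Land this mix gives (7/11)·4 + (4/11)·3 = 40/11.
Against Sea this mix gives (7/11)·0 + (4/11)·10 = 40/11.
Against Air this mix gives (7/11)·5 + (4/11)·8 = 67/11.
All of the smuggler's active replies (Land, Sea) yield 40/11, and no column does worse for the inspector. The mix makes the smuggler indifferent and guarantees 40/11, so it is optimal.

Yes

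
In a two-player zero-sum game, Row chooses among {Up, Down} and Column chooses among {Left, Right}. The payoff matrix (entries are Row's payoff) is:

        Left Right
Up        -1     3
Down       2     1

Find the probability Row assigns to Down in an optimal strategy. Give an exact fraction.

Row minima: Up → -1, Down → 1; maximin = 1.
Column maxima: Left → 2, Right → 3; minimax = 2.
1 ≠ 2, so there is no saddle point; optimal play is mixed.
Let Row play Up with probability p. Expected payoff against Left: (-1)p + 2(1−p) = −3p + 2; against Right: 3p + 1(1−p) = 2p + 1.
Setting these equal: −3p + 2 = 2p + 1 ⇒ −5p = -1 ⇒ p = 1/5, and the value is (-3)·(1/5) + 2 = 7/5.
For Column: with q = P(Left), equating Up's and Down's payoffs gives −4q + 3 = q + 1 ⇒ q = 2/5.

4/5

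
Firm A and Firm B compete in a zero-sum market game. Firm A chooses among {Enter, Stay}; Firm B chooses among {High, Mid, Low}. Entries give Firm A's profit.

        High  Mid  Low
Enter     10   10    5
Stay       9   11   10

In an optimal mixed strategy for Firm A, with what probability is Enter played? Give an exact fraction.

1/6

Row minima: Enter → 5, Stay → 9; maximin = 9.
Column maxima: High → 10, Mid → 11, Low → 10; minimax = 10.
9 ≠ 10, so there is no saddle point; optimal play is mixed.
Mid is strictly dominated by Low (it gives Firm A strictly more in every row), so Firm B never plays it.
On the remaining 2×2 (Enter, Stay vs High, Low):
Let Firm A play Enter with probability p. Expected payoff against High: 10p + 9(1−p) = p + 9; against Low: 5p + 10(1−p) = −5p + 10.
Setting these equal: p + 9 = −5p + 10 ⇒ 6p = 1 ⇒ p = 1/6, and the value is (1)·(1/6) + 9 = 55/6.
For Firm B: with q = P(High), equating Enter's and Stay's payoffs gives 5q + 5 = −q + 10 ⇒ q = 5/6.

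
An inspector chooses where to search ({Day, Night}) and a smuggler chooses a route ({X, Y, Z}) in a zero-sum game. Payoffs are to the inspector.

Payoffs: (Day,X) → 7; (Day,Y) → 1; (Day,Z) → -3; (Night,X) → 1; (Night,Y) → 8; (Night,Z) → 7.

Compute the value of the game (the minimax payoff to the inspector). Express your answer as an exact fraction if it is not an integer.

13/4

Row minima: Day → -3, Night → 1; maximin = 1.
Column maxima: X → 7, Y → 8, Z → 7; minimax = 7.
1 ≠ 7, so there is no saddle point; optimal play is mixed.
Y is strictly dominated by Z (it gives the inspector strictly more in every row), so the smuggler never plays it.
On the remaining 2×2 (Day, Night vs X, Z):
Let the inspector play Day with probability p. Expected payoff against X: 7p + 1(1−p) = 6p + 1; against Z: (-3)p + 7(1−p) = −10p + 7.
Setting these equal: 6p + 1 = −10p + 7 ⇒ 16p = 6 ⇒ p = 3/8, and the value is (6)·(3/8) + 1 = 13/4.
For the smuggler: with q = P(X), equating Day's and Night's payoffs gives 10q − 3 = −6q + 7 ⇒ q = 5/8.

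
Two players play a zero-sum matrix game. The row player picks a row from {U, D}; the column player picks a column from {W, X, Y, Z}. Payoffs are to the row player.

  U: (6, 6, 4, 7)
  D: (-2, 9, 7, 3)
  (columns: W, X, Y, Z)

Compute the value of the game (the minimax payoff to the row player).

Row minima: U → 4, D → -2; maximin = 4.
Column maxima: W → 6, X → 9, Y → 7, Z → 7; minimax = 6.
4 ≠ 6, so there is no saddle point; optimal play is mixed.
X is strictly dominated by Y (it gives the row player strictly more in every row), so the column player never plays it.
Z is strictly dominated by W (it gives the row player strictly more in every row), so the column player never plays it.
On the remaining 2×2 (U, D vs W, Y):
Let the row player play U with probability p. Expected payoff against W: 6p + (-2)(1−p) = 8p − 2; against Y: 4p + 7(1−p) = −3p + 7.
Setting these equal: 8p − 2 = −3p + 7 ⇒ 11p = 9 ⇒ p = 9/11, and the value is (8)·(9/11) − 2 = 50/11.
For the column player: with q = P(W), equating U's and D's payoffs gives 2q + 4 = −9q + 7 ⇒ q = 3/11.

50/11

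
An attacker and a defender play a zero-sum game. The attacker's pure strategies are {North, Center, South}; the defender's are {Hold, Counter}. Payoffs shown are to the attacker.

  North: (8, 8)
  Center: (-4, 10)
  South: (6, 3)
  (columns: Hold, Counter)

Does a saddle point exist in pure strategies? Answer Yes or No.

Yes

Row minima: North → 8, Center → -4, South → 3; maximin = 8.
Column maxima: Hold → 8, Counter → 10; minimax = 8.
maximin = minimax = 8, so a saddle point exists.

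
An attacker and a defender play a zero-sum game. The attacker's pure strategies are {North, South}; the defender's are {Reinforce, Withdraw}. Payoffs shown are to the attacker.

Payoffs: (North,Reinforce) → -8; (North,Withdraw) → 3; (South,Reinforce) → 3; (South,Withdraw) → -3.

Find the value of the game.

Row minima: North → -8, South → -3; maximin = -3.
Column maxima: Reinforce → 3, Withdraw → 3; minimax = 3.
-3 ≠ 3, so there is no saddle point; optimal play is mixed.
Let the attacker play North with probability p. Expected payoff against Reinforce: (-8)p + 3(1−p) = −11p + 3; against Withdraw: 3p + (-3)(1−p) = 6p − 3.
Setting these equal: −11p + 3 = 6p − 3 ⇒ −17p = -6 ⇒ p = 6/17, and the value is (-11)·(6/17) + 3 = -15/17.
For the defender: with q = P(Reinforce), equating North's and South's payoffs gives −11q + 3 = 6q − 3 ⇒ q = 6/17.

-15/17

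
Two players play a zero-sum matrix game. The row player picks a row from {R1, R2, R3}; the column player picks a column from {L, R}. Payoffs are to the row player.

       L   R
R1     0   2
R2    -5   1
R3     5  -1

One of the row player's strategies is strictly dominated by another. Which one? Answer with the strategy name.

R2

R1 gives a strictly higher payoff than R2 against every column: 0 > -5, 2 > 1.
So R2 is strictly dominated and the row player never plays it.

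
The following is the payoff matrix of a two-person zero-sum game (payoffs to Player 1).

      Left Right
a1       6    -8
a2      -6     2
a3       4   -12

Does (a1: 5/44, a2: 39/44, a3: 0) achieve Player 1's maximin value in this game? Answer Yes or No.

Against Left this mix gives (5/44)·6 + (39/44)·(-6) = -51/11.
Against Right this mix gives (5/44)·(-8) + (39/44)·2 = 19/22.
Player 2 will play Left, holding Player 1 to -51/11. Shifting weight toward the row that does better against Left would raise this floor (the equalizing mix achieves -18/11 against both Left and Right), so the proposed strategy is not optimal.

No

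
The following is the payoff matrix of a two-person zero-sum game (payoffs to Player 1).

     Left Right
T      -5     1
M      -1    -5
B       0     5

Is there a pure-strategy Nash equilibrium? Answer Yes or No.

Yes

Row minima: T → -5, M → -5, B → 0; maximin = 0.
Column maxima: Left → 0, Right → 5; minimax = 0.
maximin = minimax = 0, so a saddle point exists.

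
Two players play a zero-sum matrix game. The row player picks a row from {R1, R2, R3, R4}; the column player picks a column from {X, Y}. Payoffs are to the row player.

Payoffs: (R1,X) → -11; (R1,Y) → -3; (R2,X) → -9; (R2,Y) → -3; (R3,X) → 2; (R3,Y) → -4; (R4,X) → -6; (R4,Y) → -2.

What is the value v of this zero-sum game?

-14/5

Row minima: R1 → -11, R2 → -9, R3 → -4, R4 → -6; maximin = -4.
Column maxima: X → 2, Y → -2; minimax = -2.
-4 ≠ -2, so there is no saddle point; optimal play is mixed.
R1 is strictly dominated by R4, so the row player never plays it.
R2 is strictly dominated by R4, so the row player never plays it.
On the remaining 2×2 (R3, R4 vs X, Y):
Let the row player play R3 with probability p. Expected payoff against X: 2p + (-6)(1−p) = 8p − 6; against Y: (-4)p + (-2)(1−p) = −2p − 2.
Setting these equal: 8p − 6 = −2p − 2 ⇒ 10p = 4 ⇒ p = 2/5, and the value is (8)·(2/5) − 6 = -14/5.
For the column player: with q = P(X), equating R3's and R4's payoffs gives 6q − 4 = −4q − 2 ⇒ q = 1/5.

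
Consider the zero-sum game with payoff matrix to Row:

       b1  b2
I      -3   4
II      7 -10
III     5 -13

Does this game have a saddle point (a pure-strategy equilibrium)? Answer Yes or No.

Row minima: I → -3, II → -10, III → -13; maximin = -3.
Column maxima: b1 → 7, b2 → 4; minimax = 4.
-3 ≠ 4, so no pure-strategy equilibrium exists.

No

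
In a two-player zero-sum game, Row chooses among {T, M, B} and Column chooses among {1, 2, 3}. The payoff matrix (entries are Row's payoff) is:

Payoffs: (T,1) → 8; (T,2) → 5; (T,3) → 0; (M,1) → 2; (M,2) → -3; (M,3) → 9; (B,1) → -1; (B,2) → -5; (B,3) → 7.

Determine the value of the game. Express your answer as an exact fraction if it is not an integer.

45/17

Row minima: T → 0, M → -3, B → -5; maximin = 0.
Column maxima: 1 → 8, 2 → 5, 3 → 9; minimax = 5.
0 ≠ 5, so there is no saddle point; optimal play is mixed.
B is strictly dominated by M, so Row never plays it.
1 is strictly dominated by 2 (it gives Row strictly more in every row), so Column never plays it.
On the remaining 2×2 (T, M vs 2, 3):
Let Row play T with probability p. Expected payoff against 2: 5p + (-3)(1−p) = 8p − 3; against 3: 0p + 9(1−p) = −9p + 9.
Setting these equal: 8p − 3 = −9p + 9 ⇒ 17p = 12 ⇒ p = 12/17, and the value is (8)·(12/17) − 3 = 45/17.
For Column: with q = P(2), equating T's and M's payoffs gives 5q = −12q + 9 ⇒ q = 9/17.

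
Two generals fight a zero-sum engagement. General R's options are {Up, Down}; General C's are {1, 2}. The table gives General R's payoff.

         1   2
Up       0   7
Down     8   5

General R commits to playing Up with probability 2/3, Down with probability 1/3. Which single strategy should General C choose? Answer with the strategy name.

If General C plays 1, General R's expected payoff is (2/3)·0 + (1/3)·8 = 8/3.
If General C plays 2, General R's expected payoff is (2/3)·7 + (1/3)·5 = 19/3.
General C minimizes General R's payoff; the smallest is 8/3, so the best response is 1.

1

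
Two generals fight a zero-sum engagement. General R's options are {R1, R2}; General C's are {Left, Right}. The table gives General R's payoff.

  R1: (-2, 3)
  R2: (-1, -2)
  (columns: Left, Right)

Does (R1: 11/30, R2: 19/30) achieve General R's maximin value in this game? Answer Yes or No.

Against Left this mix gives (11/30)·(-2) + (19/30)·(-1) = -41/30.
Against Right this mix gives (11/30)·3 + (19/30)·(-2) = -1/6.
General C will play Left, holding General R to -41/30. Shifting weight toward the row that does better against Left would raise this floor (the equalizing mix achieves -7/6 against both Left and Right), so the proposed strategy is not optimal.

No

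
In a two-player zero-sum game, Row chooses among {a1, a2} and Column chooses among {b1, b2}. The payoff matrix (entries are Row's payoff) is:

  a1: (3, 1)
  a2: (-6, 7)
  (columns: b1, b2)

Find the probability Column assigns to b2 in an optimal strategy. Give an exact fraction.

Row minima: a1 → 1, a2 → -6; maximin = 1.
Column maxima: b1 → 3, b2 → 7; minimax = 3.
1 ≠ 3, so there is no saddle point; optimal play is mixed.
Let Row play a1 with probability p. Expected payoff against b1: 3p + (-6)(1−p) = 9p − 6; against b2: 1p + 7(1−p) = −6p + 7.
Setting these equal: 9p − 6 = −6p + 7 ⇒ 15p = 13 ⇒ p = 13/15, and the value is (9)·(13/15) − 6 = 9/5.
For Column: with q = P(b1), equating a1's and a2's payoffs gives 2q + 1 = −13q + 7 ⇒ q = 2/5.

3/5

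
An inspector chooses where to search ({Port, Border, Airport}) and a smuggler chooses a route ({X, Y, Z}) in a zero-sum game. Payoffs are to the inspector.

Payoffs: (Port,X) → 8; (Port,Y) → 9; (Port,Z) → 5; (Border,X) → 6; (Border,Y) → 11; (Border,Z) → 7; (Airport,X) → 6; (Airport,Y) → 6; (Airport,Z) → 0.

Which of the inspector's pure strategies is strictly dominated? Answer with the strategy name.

Port gives a strictly higher payoff than Airport against every column: 8 > 6, 9 > 6, 5 > 0.
So Airport is strictly dominated and the inspector never plays it.

Airport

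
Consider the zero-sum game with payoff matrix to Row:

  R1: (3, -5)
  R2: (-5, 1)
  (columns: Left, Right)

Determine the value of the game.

-11/7

Row minima: R1 → -5, R2 → -5; maximin = -5.
Column maxima: Left → 3, Right → 1; minimax = 1.
-5 ≠ 1, so there is no saddle point; optimal play is mixed.
Let Row play R1 with probability p. Expected payoff against Left: 3p + (-5)(1−p) = 8p − 5; against Right: (-5)p + 1(1−p) = −6p + 1.
Setting these equal: 8p − 5 = −6p + 1 ⇒ 14p = 6 ⇒ p = 3/7, and the value is (8)·(3/7) − 5 = -11/7.
For Column: with q = P(Left), equating R1's and R2's payoffs gives 8q − 5 = −6q + 1 ⇒ q = 3/7.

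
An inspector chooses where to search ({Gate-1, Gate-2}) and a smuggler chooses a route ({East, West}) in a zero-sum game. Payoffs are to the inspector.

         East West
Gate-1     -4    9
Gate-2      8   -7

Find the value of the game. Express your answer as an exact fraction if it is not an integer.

Row minima: Gate-1 → -4, Gate-2 → -7; maximin = -4.
Column maxima: East → 8, West → 9; minimax = 8.
-4 ≠ 8, so there is no saddle point; optimal play is mixed.
Let the inspector play Gate-1 with probability p. Expected payoff against East: (-4)p + 8(1−p) = −12p + 8; against West: 9p + (-7)(1−p) = 16p − 7.
Setting these equal: −12p + 8 = 16p − 7 ⇒ −28p = -15 ⇒ p = 15/28, and the value is (-12)·(15/28) + 8 = 11/7.
For the smuggler: with q = P(East), equating Gate-1's and Gate-2's payoffs gives −13q + 9 = 15q − 7 ⇒ q = 4/7.

11/7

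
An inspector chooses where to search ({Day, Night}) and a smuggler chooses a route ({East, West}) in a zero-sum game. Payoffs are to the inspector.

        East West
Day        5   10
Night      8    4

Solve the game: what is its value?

20/3

Row minima: Day → 5, Night → 4; maximin = 5.
Column maxima: East → 8, West → 10; minimax = 8.
5 ≠ 8, so there is no saddle point; optimal play is mixed.
Let the inspector play Day with probability p. Expected payoff against East: 5p + 8(1−p) = −3p + 8; against West: 10p + 4(1−p) = 6p + 4.
Setting these equal: −3p + 8 = 6p + 4 ⇒ −9p = -4 ⇒ p = 4/9, and the value is (-3)·(4/9) + 8 = 20/3.
For the smuggler: with q = P(East), equating Day's and Night's payoffs gives −5q + 10 = 4q + 4 ⇒ q = 2/3.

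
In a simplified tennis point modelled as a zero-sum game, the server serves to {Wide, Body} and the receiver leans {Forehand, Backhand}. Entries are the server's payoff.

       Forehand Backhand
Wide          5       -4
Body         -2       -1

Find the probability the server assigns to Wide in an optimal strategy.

1/10

Row minima: Wide → -4, Body → -2; maximin = -2.
Column maxima: Forehand → 5, Backhand → -1; minimax = -1.
-2 ≠ -1, so there is no saddle point; optimal play is mixed.
Let the server play Wide with probability p. Expected payoff against Forehand: 5p + (-2)(1−p) = 7p − 2; against Backhand: (-4)p + (-1)(1−p) = −3p − 1.
Setting these equal: 7p − 2 = −3p − 1 ⇒ 10p = 1 ⇒ p = 1/10, and the value is (7)·(1/10) − 2 = -13/10.
For the receiver: with q = P(Forehand), equating Wide's and Body's payoffs gives 9q − 4 = −q − 1 ⇒ q = 3/10.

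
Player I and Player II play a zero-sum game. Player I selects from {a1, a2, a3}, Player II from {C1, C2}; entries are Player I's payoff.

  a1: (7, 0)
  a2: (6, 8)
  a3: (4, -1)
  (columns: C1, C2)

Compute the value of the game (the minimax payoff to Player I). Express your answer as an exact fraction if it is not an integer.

56/9

Row minima: a1 → 0, a2 → 6, a3 → -1; maximin = 6.
Column maxima: C1 → 7, C2 → 8; minimax = 7.
6 ≠ 7, so there is no saddle point; optimal play is mixed.
a3 is strictly dominated by a1, so Player I never plays it.
On the remaining 2×2 (a1, a2 vs C1, C2):
Let Player I play a1 with probability p. Expected payoff against C1: 7p + 6(1−p) = p + 6; against C2: 0p + 8(1−p) = −8p + 8.
Setting these equal: p + 6 = −8p + 8 ⇒ 9p = 2 ⇒ p = 2/9, and the value is (1)·(2/9) + 6 = 56/9.
For Player II: with q = P(C1), equating a1's and a2's payoffs gives 7q = −2q + 8 ⇒ q = 8/9.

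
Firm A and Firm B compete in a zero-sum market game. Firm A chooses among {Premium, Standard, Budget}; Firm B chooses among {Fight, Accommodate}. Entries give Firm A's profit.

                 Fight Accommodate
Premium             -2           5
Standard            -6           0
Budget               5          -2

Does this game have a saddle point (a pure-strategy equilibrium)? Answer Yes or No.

Row minima: Premium → -2, Standard → -6, Budget → -2; maximin = -2.
Column maxima: Fight → 5, Accommodate → 5; minimax = 5.
-2 ≠ 5, so no pure-strategy equilibrium exists.

No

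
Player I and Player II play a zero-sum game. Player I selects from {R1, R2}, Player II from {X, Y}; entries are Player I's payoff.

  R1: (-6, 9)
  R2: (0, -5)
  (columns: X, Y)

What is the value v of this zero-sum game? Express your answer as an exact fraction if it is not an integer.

Row minima: R1 → -6, R2 → -5; maximin = -5.
Column maxima: X → 0, Y → 9; minimax = 0.
-5 ≠ 0, so there is no saddle point; optimal play is mixed.
Let Player I play R1 with probability p. Expected payoff against X: (-6)p + 0(1−p) = −6p; against Y: 9p + (-5)(1−p) = 14p − 5.
Setting these equal: −6p = 14p − 5 ⇒ −20p = -5 ⇒ p = 1/4, and the value is (-6)·(1/4) = -3/2.
For Player II: with q = P(X), equating R1's and R2's payoffs gives −15q + 9 = 5q − 5 ⇒ q = 7/10.

-3/2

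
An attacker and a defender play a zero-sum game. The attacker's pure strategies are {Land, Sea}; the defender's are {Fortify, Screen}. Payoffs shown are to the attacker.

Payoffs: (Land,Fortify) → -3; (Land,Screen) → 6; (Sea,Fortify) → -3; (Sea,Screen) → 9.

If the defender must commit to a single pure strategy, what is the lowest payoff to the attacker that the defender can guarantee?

Column maxima: Fortify → -3, Screen → 9.
The smallest of these is -3.

-3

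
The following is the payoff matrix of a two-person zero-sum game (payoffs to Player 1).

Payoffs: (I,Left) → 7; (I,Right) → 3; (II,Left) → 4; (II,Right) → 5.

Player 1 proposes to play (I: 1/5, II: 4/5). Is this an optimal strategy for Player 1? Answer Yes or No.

Yes

Against Left this mix gives (1/5)·7 + (4/5)·4 = 23/5.
Against Right this mix gives (1/5)·3 + (4/5)·5 = 23/5.
All of Player 2's active replies (Left, Right) yield 23/5, and no column does worse for Player 1. The mix makes Player 2 indifferent and guarantees 23/5, so it is optimal.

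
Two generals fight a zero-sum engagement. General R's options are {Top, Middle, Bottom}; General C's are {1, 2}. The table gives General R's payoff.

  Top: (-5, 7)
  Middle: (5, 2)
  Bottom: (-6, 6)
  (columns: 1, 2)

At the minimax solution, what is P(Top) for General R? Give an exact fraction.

Row minima: Top → -5, Middle → 2, Bottom → -6; maximin = 2.
Column maxima: 1 → 5, 2 → 7; minimax = 5.
2 ≠ 5, so there is no saddle point; optimal play is mixed.
Bottom is strictly dominated by Top, so General R never plays it.
On the remaining 2×2 (Top, Middle vs 1, 2):
Let General R play Top with probability p. Expected payoff against 1: (-5)p + 5(1−p) = −10p + 5; against 2: 7p + 2(1−p) = 5p + 2.
Setting these equal: −10p + 5 = 5p + 2 ⇒ −15p = -3 ⇒ p = 1/5, and the value is (-10)·(1/5) + 5 = 3.
For General C: with q = P(1), equating Top's and Middle's payoffs gives −12q + 7 = 3q + 2 ⇒ q = 1/3.

1/5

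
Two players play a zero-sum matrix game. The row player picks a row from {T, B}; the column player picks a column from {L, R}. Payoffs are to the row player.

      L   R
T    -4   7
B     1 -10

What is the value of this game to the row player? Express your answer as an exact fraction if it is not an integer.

Row minima: T → -4, B → -10; maximin = -4.
Column maxima: L → 1, R → 7; minimax = 1.
-4 ≠ 1, so there is no saddle point; optimal play is mixed.
Let the row player play T with probability p. Expected payoff against L: (-4)p + 1(1−p) = −5p + 1; against R: 7p + (-10)(1−p) = 17p − 10.
Setting these equal: −5p + 1 = 17p − 10 ⇒ −22p = -11 ⇒ p = 1/2, and the value is (-5)·(1/2) + 1 = -3/2.
For the column player: with q = P(L), equating T's and B's payoffs gives −11q + 7 = 11q − 10 ⇒ q = 17/22.

-3/2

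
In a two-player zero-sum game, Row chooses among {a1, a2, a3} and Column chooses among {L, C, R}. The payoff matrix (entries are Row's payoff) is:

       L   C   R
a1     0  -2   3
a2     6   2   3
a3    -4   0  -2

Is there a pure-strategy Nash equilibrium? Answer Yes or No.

Row minima: a1 → -2, a2 → 2, a3 → -4; maximin = 2.
Column maxima: L → 6, C → 2, R → 3; minimax = 2.
maximin = minimax = 2, so a saddle point exists.

Yes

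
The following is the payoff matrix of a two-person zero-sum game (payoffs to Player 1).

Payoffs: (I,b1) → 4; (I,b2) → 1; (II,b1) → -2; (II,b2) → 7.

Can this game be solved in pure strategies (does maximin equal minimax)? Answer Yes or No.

Row minima: I → 1, II → -2; maximin = 1.
Column maxima: b1 → 4, b2 → 7; minimax = 4.
1 ≠ 4, so no pure-strategy equilibrium exists.

No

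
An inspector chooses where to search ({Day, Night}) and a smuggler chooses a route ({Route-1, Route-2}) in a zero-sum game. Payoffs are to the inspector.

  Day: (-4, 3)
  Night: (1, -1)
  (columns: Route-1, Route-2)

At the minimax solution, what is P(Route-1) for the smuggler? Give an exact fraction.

Row minima: Day → -4, Night → -1; maximin = -1.
Column maxima: Route-1 → 1, Route-2 → 3; minimax = 1.
-1 ≠ 1, so there is no saddle point; optimal play is mixed.
Let the inspector play Day with probability p. Expected payoff against Route-1: (-4)p + 1(1−p) = −5p + 1; against Route-2: 3p + (-1)(1−p) = 4p − 1.
Setting these equal: −5p + 1 = 4p − 1 ⇒ −9p = -2 ⇒ p = 2/9, and the value is (-5)·(2/9) + 1 = -1/9.
For the smuggler: with q = P(Route-1), equating Day's and Night's payoffs gives −7q + 3 = 2q − 1 ⇒ q = 4/9.

4/9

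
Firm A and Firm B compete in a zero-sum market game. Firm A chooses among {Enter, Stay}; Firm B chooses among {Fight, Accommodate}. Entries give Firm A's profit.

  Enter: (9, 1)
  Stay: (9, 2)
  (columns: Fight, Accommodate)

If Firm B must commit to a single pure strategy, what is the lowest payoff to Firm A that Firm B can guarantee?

Column maxima: Fight → 9, Accommodate → 2.
The smallest of these is 2.

2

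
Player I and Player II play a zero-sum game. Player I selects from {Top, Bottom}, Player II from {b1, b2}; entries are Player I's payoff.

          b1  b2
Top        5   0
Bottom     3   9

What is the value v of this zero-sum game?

Row minima: Top → 0, Bottom → 3; maximin = 3.
Column maxima: b1 → 5, b2 → 9; minimax = 5.
3 ≠ 5, so there is no saddle point; optimal play is mixed.
Let Player I play Top with probability p. Expected payoff against b1: 5p + 3(1−p) = 2p + 3; against b2: 0p + 9(1−p) = −9p + 9.
Setting these equal: 2p + 3 = −9p + 9 ⇒ 11p = 6 ⇒ p = 6/11, and the value is (2)·(6/11) + 3 = 45/11.
For Player II: with q = P(b1), equating Top's and Bottom's payoffs gives 5q = −6q + 9 ⇒ q = 9/11.

45/11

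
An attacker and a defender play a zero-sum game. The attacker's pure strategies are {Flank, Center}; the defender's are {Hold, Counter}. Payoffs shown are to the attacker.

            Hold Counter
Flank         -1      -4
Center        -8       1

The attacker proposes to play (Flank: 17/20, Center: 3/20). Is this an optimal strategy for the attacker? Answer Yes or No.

Against Hold this mix gives (17/20)·(-1) + (3/20)·(-8) = -41/20.
Against Counter this mix gives (17/20)·(-4) + (3/20)·1 = -13/4.
The defender will play Counter, holding the attacker to -13/4. Shifting weight toward the row that does better against Counter would raise this floor (the equalizing mix achieves -11/4 against both Counter and Hold), so the proposed strategy is not optimal.

No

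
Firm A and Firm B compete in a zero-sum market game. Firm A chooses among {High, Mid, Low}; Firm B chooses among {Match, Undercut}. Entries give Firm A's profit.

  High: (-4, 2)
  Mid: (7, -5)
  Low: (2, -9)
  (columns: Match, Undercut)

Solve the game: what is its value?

-1/3

Row minima: High → -4, Mid → -5, Low → -9; maximin = -4.
Column maxima: Match → 7, Undercut → 2; minimax = 2.
-4 ≠ 2, so there is no saddle point; optimal play is mixed.
Low is strictly dominated by Mid, so Firm A never plays it.
On the remaining 2×2 (High, Mid vs Match, Undercut):
Let Firm A play High with probability p. Expected payoff against Match: (-4)p + 7(1−p) = −11p + 7; against Undercut: 2p + (-5)(1−p) = 7p − 5.
Setting these equal: −11p + 7 = 7p − 5 ⇒ −18p = -12 ⇒ p = 2/3, and the value is (-11)·(2/3) + 7 = -1/3.
For Firm B: with q = P(Match), equating High's and Mid's payoffs gives −6q + 2 = 12q − 5 ⇒ q = 7/18.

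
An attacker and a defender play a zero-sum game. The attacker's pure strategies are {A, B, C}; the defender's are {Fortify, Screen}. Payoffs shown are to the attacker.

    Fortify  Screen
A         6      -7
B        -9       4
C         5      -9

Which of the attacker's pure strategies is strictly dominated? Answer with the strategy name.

A gives a strictly higher payoff than C against every column: 6 > 5, -7 > -9.
So C is strictly dominated and the attacker never plays it.

C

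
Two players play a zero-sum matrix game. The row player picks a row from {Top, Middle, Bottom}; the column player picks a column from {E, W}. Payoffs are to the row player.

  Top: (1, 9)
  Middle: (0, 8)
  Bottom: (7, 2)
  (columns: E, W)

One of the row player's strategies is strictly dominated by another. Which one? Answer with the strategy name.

Middle

Top gives a strictly higher payoff than Middle against every column: 1 > 0, 9 > 8.
So Middle is strictly dominated and the row player never plays it.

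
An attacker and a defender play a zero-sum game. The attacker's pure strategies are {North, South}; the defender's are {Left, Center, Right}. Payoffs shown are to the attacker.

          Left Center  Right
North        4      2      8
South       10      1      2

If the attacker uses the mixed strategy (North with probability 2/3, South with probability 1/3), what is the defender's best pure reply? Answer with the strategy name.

Center

If the defender plays Left, the attacker's expected payoff is (2/3)·4 + (1/3)·10 = 6.
If the defender plays Center, the attacker's expected payoff is (2/3)·2 + (1/3)·1 = 5/3.
If the defender plays Right, the attacker's expected payoff is (2/3)·8 + (1/3)·2 = 6.
The defender minimizes the attacker's payoff; the smallest is 5/3, so the best response is Center.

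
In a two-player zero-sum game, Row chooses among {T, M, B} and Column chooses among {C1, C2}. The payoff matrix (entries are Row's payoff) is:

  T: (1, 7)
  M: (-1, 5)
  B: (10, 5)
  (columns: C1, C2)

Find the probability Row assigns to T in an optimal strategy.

Row minima: T → 1, M → -1, B → 5; maximin = 5.
Column maxima: C1 → 10, C2 → 7; minimax = 7.
5 ≠ 7, so there is no saddle point; optimal play is mixed.
M is strictly dominated by T, so Row never plays it.
On the remaining 2×2 (T, B vs C1, C2):
Let Row play T with probability p. Expected payoff against C1: 1p + 10(1−p) = −9p + 10; against C2: 7p + 5(1−p) = 2p + 5.
Setting these equal: −9p + 10 = 2p + 5 ⇒ −11p = -5 ⇒ p = 5/11, and the value is (-9)·(5/11) + 10 = 65/11.
For Column: with q = P(C1), equating T's and B's payoffs gives −6q + 7 = 5q + 5 ⇒ q = 2/11.

5/11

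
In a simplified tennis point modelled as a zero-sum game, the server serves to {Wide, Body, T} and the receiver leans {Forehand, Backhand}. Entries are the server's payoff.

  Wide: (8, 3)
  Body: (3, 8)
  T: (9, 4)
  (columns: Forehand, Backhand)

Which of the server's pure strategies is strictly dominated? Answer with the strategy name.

Wide

T gives a strictly higher payoff than Wide against every column: 9 > 8, 4 > 3.
So Wide is strictly dominated and the server never plays it.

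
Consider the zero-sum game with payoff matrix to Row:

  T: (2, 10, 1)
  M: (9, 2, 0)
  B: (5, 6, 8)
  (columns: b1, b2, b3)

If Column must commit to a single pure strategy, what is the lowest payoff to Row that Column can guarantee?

8

Column maxima: b1 → 9, b2 → 10, b3 → 8.
The smallest of these is 8.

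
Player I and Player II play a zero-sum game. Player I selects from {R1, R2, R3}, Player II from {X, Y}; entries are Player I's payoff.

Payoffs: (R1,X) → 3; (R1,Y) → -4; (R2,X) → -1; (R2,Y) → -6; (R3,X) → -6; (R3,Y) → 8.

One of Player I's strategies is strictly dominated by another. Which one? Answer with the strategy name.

R2

R1 gives a strictly higher payoff than R2 against every column: 3 > -1, -4 > -6.
So R2 is strictly dominated and Player I never plays it.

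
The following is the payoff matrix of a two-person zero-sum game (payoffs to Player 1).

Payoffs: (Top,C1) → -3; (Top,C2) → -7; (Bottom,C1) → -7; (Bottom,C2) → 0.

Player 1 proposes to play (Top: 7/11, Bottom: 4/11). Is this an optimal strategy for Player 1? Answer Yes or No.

Yes

Against C1 this mix gives (7/11)·(-3) + (4/11)·(-7) = -49/11.
Against C2 this mix gives (7/11)·(-7) + (4/11)·0 = -49/11.
All of Player 2's active replies (C1, C2) yield -49/11, and no column does worse for Player 1. The mix makes Player 2 indifferent and guarantees -49/11, so it is optimal.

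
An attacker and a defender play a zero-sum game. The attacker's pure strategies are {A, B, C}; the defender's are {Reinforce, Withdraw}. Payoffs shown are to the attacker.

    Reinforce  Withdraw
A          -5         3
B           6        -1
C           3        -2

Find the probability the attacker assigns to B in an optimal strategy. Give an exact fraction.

Row minima: A → -5, B → -1, C → -2; maximin = -1.
Column maxima: Reinforce → 6, Withdraw → 3; minimax = 3.
-1 ≠ 3, so there is no saddle point; optimal play is mixed.
C is strictly dominated by B, so the attacker never plays it.
On the remaining 2×2 (A, B vs Reinforce, Withdraw):
Let the attacker play A with probability p. Expected payoff against Reinforce: (-5)p + 6(1−p) = −11p + 6; against Withdraw: 3p + (-1)(1−p) = 4p − 1.
Setting these equal: −11p + 6 = 4p − 1 ⇒ −15p = -7 ⇒ p = 7/15, and the value is (-11)·(7/15) + 6 = 13/15.
For the defender: with q = P(Reinforce), equating A's and B's payoffs gives −8q + 3 = 7q − 1 ⇒ q = 4/15.

8/15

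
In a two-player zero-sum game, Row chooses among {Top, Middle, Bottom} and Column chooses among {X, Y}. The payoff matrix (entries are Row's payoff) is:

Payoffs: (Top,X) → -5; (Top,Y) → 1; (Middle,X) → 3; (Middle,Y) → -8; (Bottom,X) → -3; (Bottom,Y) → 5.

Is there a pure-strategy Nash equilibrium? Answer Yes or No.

No

Row minima: Top → -5, Middle → -8, Bottom → -3; maximin = -3.
Column maxima: X → 3, Y → 5; minimax = 3.
-3 ≠ 3, so no pure-strategy equilibrium exists.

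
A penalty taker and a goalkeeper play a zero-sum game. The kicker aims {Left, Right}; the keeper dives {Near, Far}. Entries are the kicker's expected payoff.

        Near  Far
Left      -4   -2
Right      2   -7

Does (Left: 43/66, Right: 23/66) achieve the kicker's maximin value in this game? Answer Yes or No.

No

Against Near this mix gives (43/66)·(-4) + (23/66)·2 = -21/11.
Against Far this mix gives (43/66)·(-2) + (23/66)·(-7) = -247/66.
The keeper will play Far, holding the kicker to -247/66. Shifting weight toward the row that does better against Far would raise this floor (the equalizing mix achieves -32/11 against both Far and Near), so the proposed strategy is not optimal.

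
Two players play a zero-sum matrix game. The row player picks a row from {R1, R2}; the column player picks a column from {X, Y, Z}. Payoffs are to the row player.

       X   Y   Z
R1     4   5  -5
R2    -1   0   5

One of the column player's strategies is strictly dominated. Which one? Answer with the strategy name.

X holds the row player's payoff strictly below Y in every row: 4 < 5, -1 < 0.
So Y is strictly dominated for the column player.

Y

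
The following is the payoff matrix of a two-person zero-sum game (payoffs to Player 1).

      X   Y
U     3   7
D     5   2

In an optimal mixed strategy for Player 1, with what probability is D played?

Row minima: U → 3, D → 2; maximin = 3.
Column maxima: X → 5, Y → 7; minimax = 5.
3 ≠ 5, so there is no saddle point; optimal play is mixed.
Let Player 1 play U with probability p. Expected payoff against X: 3p + 5(1−p) = −2p + 5; against Y: 7p + 2(1−p) = 5p + 2.
Setting these equal: −2p + 5 = 5p + 2 ⇒ −7p = -3 ⇒ p = 3/7, and the value is (-2)·(3/7) + 5 = 29/7.
For Player 2: with q = P(X), equating U's and D's payoffs gives −4q + 7 = 3q + 2 ⇒ q = 5/7.

4/7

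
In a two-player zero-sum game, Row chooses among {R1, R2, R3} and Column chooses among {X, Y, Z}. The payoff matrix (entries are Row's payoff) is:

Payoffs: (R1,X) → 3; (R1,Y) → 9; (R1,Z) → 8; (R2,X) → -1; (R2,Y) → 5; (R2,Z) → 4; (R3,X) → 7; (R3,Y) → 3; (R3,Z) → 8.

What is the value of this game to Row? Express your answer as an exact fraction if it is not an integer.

27/5

Row minima: R1 → 3, R2 → -1, R3 → 3; maximin = 3.
Column maxima: X → 7, Y → 9, Z → 8; minimax = 7.
3 ≠ 7, so there is no saddle point; optimal play is mixed.
R2 is strictly dominated by R1, so Row never plays it.
Z is strictly dominated by X (it gives Row strictly more in every row), so Column never plays it.
On the remaining 2×2 (R1, R3 vs X, Y):
Let Row play R1 with probability p. Expected payoff against X: 3p + 7(1−p) = −4p + 7; against Y: 9p + 3(1−p) = 6p + 3.
Setting these equal: −4p + 7 = 6p + 3 ⇒ −10p = -4 ⇒ p = 2/5, and the value is (-4)·(2/5) + 7 = 27/5.
For Column: with q = P(X), equating R1's and R3's payoffs gives −6q + 9 = 4q + 3 ⇒ q = 3/5.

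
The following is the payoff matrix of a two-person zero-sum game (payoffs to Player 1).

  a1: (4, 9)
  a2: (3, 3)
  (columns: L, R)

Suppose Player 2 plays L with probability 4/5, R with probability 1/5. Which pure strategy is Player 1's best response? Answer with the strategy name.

a1

Expected payoff of a1: (4/5)·4 + (1/5)·9 = 5.
Expected payoff of a2: (4/5)·3 + (1/5)·3 = 3.
The largest is 5, so Player 1's best response is a1.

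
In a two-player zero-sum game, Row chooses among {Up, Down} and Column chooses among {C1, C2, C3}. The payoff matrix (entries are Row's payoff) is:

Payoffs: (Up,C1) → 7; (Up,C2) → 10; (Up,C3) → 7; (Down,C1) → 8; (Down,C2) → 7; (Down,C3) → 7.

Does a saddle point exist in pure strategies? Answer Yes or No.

Row minima: Up → 7, Down → 7; maximin = 7.
Column maxima: C1 → 8, C2 → 10, C3 → 7; minimax = 7.
maximin = minimax = 7, so a saddle point exists.

Yes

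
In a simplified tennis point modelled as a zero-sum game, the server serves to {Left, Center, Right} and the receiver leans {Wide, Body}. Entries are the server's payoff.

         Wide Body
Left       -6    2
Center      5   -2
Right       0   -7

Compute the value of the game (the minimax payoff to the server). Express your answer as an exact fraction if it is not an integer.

Row minima: Left → -6, Center → -2, Right → -7; maximin = -2.
Column maxima: Wide → 5, Body → 2; minimax = 2.
-2 ≠ 2, so there is no saddle point; optimal play is mixed.
Right is strictly dominated by Center, so the server never plays it.
On the remaining 2×2 (Left, Center vs Wide, Body):
Let the server play Left with probability p. Expected payoff against Wide: (-6)p + 5(1−p) = −11p + 5; against Body: 2p + (-2)(1−p) = 4p − 2.
Setting these equal: −11p + 5 = 4p − 2 ⇒ −15p = -7 ⇒ p = 7/15, and the value is (-11)·(7/15) + 5 = -2/15.
For the receiver: with q = P(Wide), equating Left's and Center's payoffs gives −8q + 2 = 7q − 2 ⇒ q = 4/15.

-2/15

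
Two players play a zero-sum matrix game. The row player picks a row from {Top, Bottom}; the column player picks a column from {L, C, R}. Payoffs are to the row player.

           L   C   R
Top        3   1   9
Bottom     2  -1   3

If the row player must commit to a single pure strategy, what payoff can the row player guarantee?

Row minima: Top → 1, Bottom → -1.
The best of these is 1.

1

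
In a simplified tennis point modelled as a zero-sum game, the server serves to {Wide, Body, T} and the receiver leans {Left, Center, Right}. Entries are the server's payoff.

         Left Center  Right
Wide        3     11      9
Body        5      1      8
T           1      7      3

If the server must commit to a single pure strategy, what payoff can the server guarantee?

3

Row minima: Wide → 3, Body → 1, T → 1.
The best of these is 3.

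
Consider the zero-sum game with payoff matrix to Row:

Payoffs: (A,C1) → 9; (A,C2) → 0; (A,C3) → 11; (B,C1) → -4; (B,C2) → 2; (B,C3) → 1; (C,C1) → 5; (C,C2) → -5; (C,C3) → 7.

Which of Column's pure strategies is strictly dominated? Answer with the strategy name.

C1 holds Row's payoff strictly below C3 in every row: 9 < 11, -4 < 1, 5 < 7.
So C3 is strictly dominated for Column.

C3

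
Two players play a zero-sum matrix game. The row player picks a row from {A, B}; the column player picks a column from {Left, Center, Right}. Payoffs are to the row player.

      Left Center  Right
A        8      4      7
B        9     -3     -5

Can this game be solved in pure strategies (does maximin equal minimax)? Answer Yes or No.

Yes

Row minima: A → 4, B → -5; maximin = 4.
Column maxima: Left → 9, Center → 4, Right → 7; minimax = 4.
maximin = minimax = 4, so a saddle point exists.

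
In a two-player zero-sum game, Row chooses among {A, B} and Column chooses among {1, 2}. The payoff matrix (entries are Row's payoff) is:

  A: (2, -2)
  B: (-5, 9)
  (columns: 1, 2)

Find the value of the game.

4/9

Row minima: A → -2, B → -5; maximin = -2.
Column maxima: 1 → 2, 2 → 9; minimax = 2.
-2 ≠ 2, so there is no saddle point; optimal play is mixed.
Let Row play A with probability p. Expected payoff against 1: 2p + (-5)(1−p) = 7p − 5; against 2: (-2)p + 9(1−p) = −11p + 9.
Setting these equal: 7p − 5 = −11p + 9 ⇒ 18p = 14 ⇒ p = 7/9, and the value is (7)·(7/9) − 5 = 4/9.
For Column: with q = P(1), equating A's and B's payoffs gives 4q − 2 = −14q + 9 ⇒ q = 11/18.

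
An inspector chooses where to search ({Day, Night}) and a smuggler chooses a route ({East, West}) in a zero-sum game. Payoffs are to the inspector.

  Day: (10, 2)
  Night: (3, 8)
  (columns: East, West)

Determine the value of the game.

Row minima: Day → 2, Night → 3; maximin = 3.
Column maxima: East → 10, West → 8; minimax = 8.
3 ≠ 8, so there is no saddle point; optimal play is mixed.
Let the inspector play Day with probability p. Expected payoff against East: 10p + 3(1−p) = 7p + 3; against West: 2p + 8(1−p) = −6p + 8.
Setting these equal: 7p + 3 = −6p + 8 ⇒ 13p = 5 ⇒ p = 5/13, and the value is (7)·(5/13) + 3 = 74/13.
For the smuggler: with q = P(East), equating Day's and Night's payoffs gives 8q + 2 = −5q + 8 ⇒ q = 6/13.

74/13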